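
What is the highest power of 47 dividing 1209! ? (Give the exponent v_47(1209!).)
v_47(1209!) = 25

Legendre's formula: v_p(n!) = Σ_{k ≥ 1} ⌊n / p^k⌋. For p = 47, n = 1209, the terms are:
  ⌊1209/47^1⌋ = ⌊1209/47⌋ = 25
(the next term ⌊1209/47^2⌋ = 0, terminating the sum). Summing: v_47(1209!) = 25 = 25.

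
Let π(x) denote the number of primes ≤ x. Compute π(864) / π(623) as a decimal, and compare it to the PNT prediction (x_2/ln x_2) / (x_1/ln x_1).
π(864)/π(623) = 150/114 ≈ 1.3158;  PNT prediction ≈ 1.3198.

π(623) = 114 and π(864) = 150, so π(864)/π(623) ≈ 1.3158. The PNT-predicted ratio is (864/ln(864)) / (623/ln(623)) ≈ 1.3198. The two agree to within a few percent, as expected.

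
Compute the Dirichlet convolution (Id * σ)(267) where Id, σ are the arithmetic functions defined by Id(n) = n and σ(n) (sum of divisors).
(Id * σ)(267) = 1253

Divisors of 267: [1, 3, 89, 267]. For each d | 267:
  d = 1: Id(1) · σ(267/1) = 1 · 360 = 360
  d = 3: Id(3) · σ(267/3) = 3 · 90 = 270
  d = 89: Id(89) · σ(267/89) = 89 · 4 = 356
  d = 267: Id(267) · σ(267/267) = 267 · 1 = 267
Summing: (Id * σ)(267) = 360 + 270 + 356 + 267 = 1253.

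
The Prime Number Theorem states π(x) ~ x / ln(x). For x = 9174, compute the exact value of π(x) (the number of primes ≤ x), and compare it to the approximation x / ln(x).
π(9174) = 1137;  x/ln(x) ≈ 1005.47;  relative error ≈ 11.57%.

Directly count primes up to 9174: π(9174) = 1137. The PNT approximation gives 9174/ln(9174) ≈ 9174/9.12413 ≈ 1005.47. Relative error (π(x) − x/ln(x)) / π(x) ≈ 11.57%; the approximation is known to undercount slightly (Li(x) is a better estimate).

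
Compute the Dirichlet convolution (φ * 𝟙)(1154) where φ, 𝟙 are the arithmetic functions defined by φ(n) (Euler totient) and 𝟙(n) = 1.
(φ * 𝟙)(1154) = 1154

Divisors of 1154: [1, 2, 577, 1154]. For each d | 1154:
  d = 1: φ(1) · 𝟙(1154/1) = 1 · 1 = 1
  d = 2: φ(2) · 𝟙(1154/2) = 1 · 1 = 1
  d = 577: φ(577) · 𝟙(1154/577) = 576 · 1 = 576
  d = 1154: φ(1154) · 𝟙(1154/1154) = 576 · 1 = 576
Summing: (φ * 𝟙)(1154) = 1 + 1 + 576 + 576 = 1154.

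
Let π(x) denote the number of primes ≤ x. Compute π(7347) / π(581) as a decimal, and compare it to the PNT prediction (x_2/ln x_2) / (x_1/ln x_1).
π(7347)/π(581) = 935/106 ≈ 8.8208;  PNT prediction ≈ 9.0412.

π(581) = 106 and π(7347) = 935, so π(7347)/π(581) ≈ 8.8208. The PNT-predicted ratio is (7347/ln(7347)) / (581/ln(581)) ≈ 9.0412. The two agree to within a few percent, as expected.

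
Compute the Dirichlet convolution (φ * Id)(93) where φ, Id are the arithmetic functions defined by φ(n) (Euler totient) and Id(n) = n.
(φ * Id)(93) = 305

Divisors of 93: [1, 3, 31, 93]. For each d | 93:
  d = 1: φ(1) · Id(93/1) = 1 · 93 = 93
  d = 3: φ(3) · Id(93/3) = 2 · 31 = 62
  d = 31: φ(31) · Id(93/31) = 30 · 3 = 90
  d = 93: φ(93) · Id(93/93) = 60 · 1 = 60
Summing: (φ * Id)(93) = 93 + 62 + 90 + 60 = 305.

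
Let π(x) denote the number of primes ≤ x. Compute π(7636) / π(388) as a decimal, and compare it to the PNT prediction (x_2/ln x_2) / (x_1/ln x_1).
π(7636)/π(388) = 968/76 ≈ 12.7368;  PNT prediction ≈ 13.1216.

π(388) = 76 and π(7636) = 968, so π(7636)/π(388) ≈ 12.7368. The PNT-predicted ratio is (7636/ln(7636)) / (388/ln(388)) ≈ 13.1216. The two agree to within a few percent, as expected.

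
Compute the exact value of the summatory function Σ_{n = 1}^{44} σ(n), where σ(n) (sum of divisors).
Σ_{n ≤ 44} σ(n) = 1608

Compute σ(n) for each 1 ≤ n ≤ 44: σ(1) = 1, σ(2) = 3, σ(3) = 4, σ(4) = 7, σ(5) = 6, σ(6) = 12, σ(7) = 8, σ(8) = 15, σ(9) = 13, σ(10) = 18, σ(11) = 12, σ(12) = 28, σ(13) = 14, σ(14) = 24, σ(15) = 24, σ(16) = 31, σ(17) = 18, σ(18) = 39, σ(19) = 20, σ(20) = 42, σ(21) = 32, σ(22) = 36, σ(23) = 24, σ(24) = 60, σ(25) = 31, σ(26) = 42, σ(27) = 40, σ(28) = 56, σ(29) = 30, σ(30) = 72, σ(31) = 32, σ(32) = 63, σ(33) = 48, σ(34) = 54, σ(35) = 48, σ(36) = 91, σ(37) = 38, σ(38) = 60, σ(39) = 56, σ(40) = 90, σ(41) = 42, σ(42) = 96, σ(43) = 44, σ(44) = 84. Summing all 44 values: 1608. (Average order: Σ_{n ≤ x} σ(n) ~ (π²/12) x². For x = 44, (π²/12)·44² ≈ 1592.30.)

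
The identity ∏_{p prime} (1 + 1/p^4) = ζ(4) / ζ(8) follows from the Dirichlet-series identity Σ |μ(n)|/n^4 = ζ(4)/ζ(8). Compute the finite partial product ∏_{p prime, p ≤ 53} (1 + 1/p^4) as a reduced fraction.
∏ = 22191296873353842710281222970410269196792920578371108176528669216114688/20586999778381633591344384332656221508370849439367985929948634732675625

The primes p ≤ 53 are [2, 3, 5, 7, 11, 13, 17, 19, 23, 29, 31, 37, 41, 43, 47, 53]. For each, (1 + 1/p^4) = (p^4 + 1)/p^4. Multiplying these fractions over p ∈ [2, 3, 5, 7, 11, 13, 17, 19, 23, 29, 31, 37, 41, 43, 47, 53] gives 22191296873353842710281222970410269196792920578371108176528669216114688/20586999778381633591344384332656221508370849439367985929948634732675625. (In the limit P → ∞ this tends to ζ(4)/ζ(8).)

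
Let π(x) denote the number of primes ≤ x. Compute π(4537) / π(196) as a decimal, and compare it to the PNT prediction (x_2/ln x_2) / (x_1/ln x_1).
π(4537)/π(196) = 615/44 ≈ 13.9773;  PNT prediction ≈ 14.5104.

π(196) = 44 and π(4537) = 615, so π(4537)/π(196) ≈ 13.9773. The PNT-predicted ratio is (4537/ln(4537)) / (196/ln(196)) ≈ 14.5104. The two agree to within a few percent, as expected.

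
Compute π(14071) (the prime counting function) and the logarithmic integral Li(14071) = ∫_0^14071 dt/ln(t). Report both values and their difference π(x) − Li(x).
π(14071) = 1659;  Li(14071) ≈ 1679.69;  π(x) − Li(x) ≈ -20.69.

Direct count of primes ≤ 14071 gives π(14071) = 1659. Numerical evaluation of the logarithmic integral gives Li(14071) ≈ 1679.69. The difference π(x) − Li(x) ≈ -20.69 is typically negative for small/moderate x (Li(x) overestimates), though Littlewood's theorem shows this sign changes infinitely often.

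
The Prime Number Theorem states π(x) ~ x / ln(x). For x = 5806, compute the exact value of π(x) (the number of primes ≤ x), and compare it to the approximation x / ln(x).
π(5806) = 761;  x/ln(x) ≈ 669.92;  relative error ≈ 11.97%.

Directly count primes up to 5806: π(5806) = 761. The PNT approximation gives 5806/ln(5806) ≈ 5806/8.66665 ≈ 669.92. Relative error (π(x) − x/ln(x)) / π(x) ≈ 11.97%; the approximation is known to undercount slightly (Li(x) is a better estimate).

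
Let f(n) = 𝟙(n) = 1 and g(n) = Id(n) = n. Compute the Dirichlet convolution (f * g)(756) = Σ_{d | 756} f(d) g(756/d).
(𝟙 * Id)(756) = 2240

Divisors of 756: [1, 2, 3, 4, 6, 7, 9, 12, 14, 18, 21, 27, 28, 36, 42, 54, 63, 84, 108, 126, 189, 252, 378, 756]. For each d | 756:
  d = 1: 𝟙(1) · Id(756/1) = 1 · 756 = 756
  d = 2: 𝟙(2) · Id(756/2) = 1 · 378 = 378
  d = 3: 𝟙(3) · Id(756/3) = 1 · 252 = 252
  d = 4: 𝟙(4) · Id(756/4) = 1 · 189 = 189
  d = 6: 𝟙(6) · Id(756/6) = 1 · 126 = 126
  d = 7: 𝟙(7) · Id(756/7) = 1 · 108 = 108
  d = 9: 𝟙(9) · Id(756/9) = 1 · 84 = 84
  d = 12: 𝟙(12) · Id(756/12) = 1 · 63 = 63
  d = 14: 𝟙(14) · Id(756/14) = 1 · 54 = 54
  d = 18: 𝟙(18) · Id(756/18) = 1 · 42 = 42
  d = 21: 𝟙(21) · Id(756/21) = 1 · 36 = 36
  d = 27: 𝟙(27) · Id(756/27) = 1 · 28 = 28
  d = 28: 𝟙(28) · Id(756/28) = 1 · 27 = 27
  d = 36: 𝟙(36) · Id(756/36) = 1 · 21 = 21
  d = 42: 𝟙(42) · Id(756/42) = 1 · 18 = 18
  d = 54: 𝟙(54) · Id(756/54) = 1 · 14 = 14
  d = 63: 𝟙(63) · Id(756/63) = 1 · 12 = 12
  d = 84: 𝟙(84) · Id(756/84) = 1 · 9 = 9
  d = 108: 𝟙(108) · Id(756/108) = 1 · 7 = 7
  d = 126: 𝟙(126) · Id(756/126) = 1 · 6 = 6
  d = 189: 𝟙(189) · Id(756/189) = 1 · 4 = 4
  d = 252: 𝟙(252) · Id(756/252) = 1 · 3 = 3
  d = 378: 𝟙(378) · Id(756/378) = 1 · 2 = 2
  d = 756: 𝟙(756) · Id(756/756) = 1 · 1 = 1
Summing: (𝟙 * Id)(756) = 756 + 378 + 252 + 189 + 126 + 108 + 84 + 63 + 54 + 42 + 36 + 28 + 27 + 21 + 18 + 14 + 12 + 9 + 7 + 6 + 4 + 3 + 2 + 1 = 2240.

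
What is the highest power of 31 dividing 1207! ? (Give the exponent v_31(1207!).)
v_31(1207!) = 39

Legendre's formula: v_p(n!) = Σ_{k ≥ 1} ⌊n / p^k⌋. For p = 31, n = 1207, the terms are:
  ⌊1207/31^1⌋ = ⌊1207/31⌋ = 38
  ⌊1207/31^2⌋ = ⌊1207/961⌋ = 1
(the next term ⌊1207/31^3⌋ = 0, terminating the sum). Summing: v_31(1207!) = 38 + 1 = 39.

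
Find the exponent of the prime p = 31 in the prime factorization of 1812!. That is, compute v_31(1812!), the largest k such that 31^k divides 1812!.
v_31(1812!) = 59

Legendre's formula: v_p(n!) = Σ_{k ≥ 1} ⌊n / p^k⌋. For p = 31, n = 1812, the terms are:
  ⌊1812/31^1⌋ = ⌊1812/31⌋ = 58
  ⌊1812/31^2⌋ = ⌊1812/961⌋ = 1
(the next term ⌊1812/31^3⌋ = 0, terminating the sum). Summing: v_31(1812!) = 58 + 1 = 59.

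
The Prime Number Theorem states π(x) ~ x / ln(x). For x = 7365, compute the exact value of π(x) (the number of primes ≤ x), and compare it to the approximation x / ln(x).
π(7365) = 937;  x/ln(x) ≈ 827.11;  relative error ≈ 11.73%.

Directly count primes up to 7365: π(7365) = 937. The PNT approximation gives 7365/ln(7365) ≈ 7365/8.90449 ≈ 827.11. Relative error (π(x) − x/ln(x)) / π(x) ≈ 11.73%; the approximation is known to undercount slightly (Li(x) is a better estimate).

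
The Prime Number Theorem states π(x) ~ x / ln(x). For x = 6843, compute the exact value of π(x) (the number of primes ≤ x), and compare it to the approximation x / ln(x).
π(6843) = 881;  x/ln(x) ≈ 774.89;  relative error ≈ 12.04%.

Directly count primes up to 6843: π(6843) = 881. The PNT approximation gives 6843/ln(6843) ≈ 6843/8.83098 ≈ 774.89. Relative error (π(x) − x/ln(x)) / π(x) ≈ 12.04%; the approximation is known to undercount slightly (Li(x) is a better estimate).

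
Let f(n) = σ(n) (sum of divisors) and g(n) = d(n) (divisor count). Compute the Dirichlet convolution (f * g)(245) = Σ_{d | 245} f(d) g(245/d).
(σ * d)(245) = 608

Divisors of 245: [1, 5, 7, 35, 49, 245]. For each d | 245:
  d = 1: σ(1) · d(245/1) = 1 · 6 = 6
  d = 5: σ(5) · d(245/5) = 6 · 3 = 18
  d = 7: σ(7) · d(245/7) = 8 · 4 = 32
  d = 35: σ(35) · d(245/35) = 48 · 2 = 96
  d = 49: σ(49) · d(245/49) = 57 · 2 = 114
  d = 245: σ(245) · d(245/245) = 342 · 1 = 342
Summing: (σ * d)(245) = 6 + 18 + 32 + 96 + 114 + 342 = 608.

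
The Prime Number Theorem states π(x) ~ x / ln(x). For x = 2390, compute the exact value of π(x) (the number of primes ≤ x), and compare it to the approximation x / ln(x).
π(2390) = 355;  x/ln(x) ≈ 307.24;  relative error ≈ 13.45%.

Directly count primes up to 2390: π(2390) = 355. The PNT approximation gives 2390/ln(2390) ≈ 2390/7.77905 ≈ 307.24. Relative error (π(x) − x/ln(x)) / π(x) ≈ 13.45%; the approximation is known to undercount slightly (Li(x) is a better estimate).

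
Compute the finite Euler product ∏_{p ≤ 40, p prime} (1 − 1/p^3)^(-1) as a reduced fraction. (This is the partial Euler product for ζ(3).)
∏ = 10604865228312139577609245/8822952261265821355966464

The primes p ≤ 40 are [2, 3, 5, 7, 11, 13, 17, 19, 23, 29, 31, 37]. For each prime, (1 − 1/p^3)^(-1) = p^3 / (p^3 − 1). The product is (1 − 1/2^3)^(-1), (1 − 1/3^3)^(-1), (1 − 1/5^3)^(-1), (1 − 1/7^3)^(-1), (1 − 1/11^3)^(-1), (1 − 1/13^3)^(-1), (1 − 1/17^3)^(-1), (1 − 1/19^3)^(-1), (1 − 1/23^3)^(-1), (1 − 1/29^3)^(-1), (1 − 1/31^3)^(-1), (1 − 1/37^3)^(-1) = ∏ p^3 / (p^3 − 1) = 10604865228312139577609245/8822952261265821355966464.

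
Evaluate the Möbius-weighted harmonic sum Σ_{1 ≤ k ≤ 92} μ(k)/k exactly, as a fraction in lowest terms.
Σ μ(k)/k = 226361852224483257830288188126621/23768741896345550770650537601358310

Values of μ(k) for 1 ≤ k ≤ 92: μ(1) = 1, μ(2) = -1, μ(3) = -1, μ(5) = -1, μ(6) = 1, μ(7) = -1, μ(10) = 1, μ(11) = -1, μ(13) = -1, μ(14) = 1, μ(15) = 1, μ(17) = -1, μ(19) = -1, μ(21) = 1, μ(22) = 1, μ(23) = -1, μ(26) = 1, μ(29) = -1, μ(30) = -1, μ(31) = -1, μ(33) = 1, μ(34) = 1, μ(35) = 1, μ(37) = -1, μ(38) = 1, μ(39) = 1, μ(41) = -1, μ(42) = -1, μ(43) = -1, μ(46) = 1, μ(47) = -1, μ(51) = 1, μ(53) = -1, μ(55) = 1, μ(57) = 1, μ(58) = 1, μ(59) = -1, μ(61) = -1, μ(62) = 1, μ(65) = 1, μ(66) = -1, μ(67) = -1, μ(69) = 1, μ(70) = -1, μ(71) = -1, μ(73) = -1, μ(74) = 1, μ(77) = 1, μ(78) = -1, μ(79) = -1, μ(82) = 1, μ(83) = -1, μ(85) = 1, μ(86) = 1, μ(87) = 1, μ(89) = -1, μ(91) = 1, with μ = 0 on non-squarefree integers. Summing μ(k)/k for k where μ(k) ≠ 0 gives 226361852224483257830288188126621/23768741896345550770650537601358310 ≈ 0.0095. (PNT ⟺ this sum → 0 as n → ∞.)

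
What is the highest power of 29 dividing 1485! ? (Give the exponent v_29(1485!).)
v_29(1485!) = 52

Legendre's formula: v_p(n!) = Σ_{k ≥ 1} ⌊n / p^k⌋. For p = 29, n = 1485, the terms are:
  ⌊1485/29^1⌋ = ⌊1485/29⌋ = 51
  ⌊1485/29^2⌋ = ⌊1485/841⌋ = 1
(the next term ⌊1485/29^3⌋ = 0, terminating the sum). Summing: v_29(1485!) = 51 + 1 = 52.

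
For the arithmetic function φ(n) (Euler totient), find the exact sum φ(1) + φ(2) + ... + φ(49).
Σ_{n ≤ 49} φ(n) = 754

Compute φ(n) for each 1 ≤ n ≤ 49: φ(1) = 1, φ(2) = 1, φ(3) = 2, φ(4) = 2, φ(5) = 4, φ(6) = 2, φ(7) = 6, φ(8) = 4, φ(9) = 6, φ(10) = 4, φ(11) = 10, φ(12) = 4, φ(13) = 12, φ(14) = 6, φ(15) = 8, φ(16) = 8, φ(17) = 16, φ(18) = 6, φ(19) = 18, φ(20) = 8, φ(21) = 12, φ(22) = 10, φ(23) = 22, φ(24) = 8, φ(25) = 20, φ(26) = 12, φ(27) = 18, φ(28) = 12, φ(29) = 28, φ(30) = 8, φ(31) = 30, φ(32) = 16, φ(33) = 20, φ(34) = 16, φ(35) = 24, φ(36) = 12, φ(37) = 36, φ(38) = 18, φ(39) = 24, φ(40) = 16, φ(41) = 40, φ(42) = 12, φ(43) = 42, φ(44) = 20, φ(45) = 24, φ(46) = 22, φ(47) = 46, φ(48) = 16, φ(49) = 42. Summing all 49 values: 754. (Average order: Σ_{n ≤ x} φ(n) ~ (3/π²) x². For x = 49, (3/π²)·49² ≈ 729.82.)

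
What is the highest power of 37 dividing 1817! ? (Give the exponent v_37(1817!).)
v_37(1817!) = 50

Legendre's formula: v_p(n!) = Σ_{k ≥ 1} ⌊n / p^k⌋. For p = 37, n = 1817, the terms are:
  ⌊1817/37^1⌋ = ⌊1817/37⌋ = 49
  ⌊1817/37^2⌋ = ⌊1817/1369⌋ = 1
(the next term ⌊1817/37^3⌋ = 0, terminating the sum). Summing: v_37(1817!) = 49 + 1 = 50.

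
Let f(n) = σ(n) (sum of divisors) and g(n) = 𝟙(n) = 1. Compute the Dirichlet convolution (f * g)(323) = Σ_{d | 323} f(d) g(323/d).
(σ * 𝟙)(323) = 399

Divisors of 323: [1, 17, 19, 323]. For each d | 323:
  d = 1: σ(1) · 𝟙(323/1) = 1 · 1 = 1
  d = 17: σ(17) · 𝟙(323/17) = 18 · 1 = 18
  d = 19: σ(19) · 𝟙(323/19) = 20 · 1 = 20
  d = 323: σ(323) · 𝟙(323/323) = 360 · 1 = 360
Summing: (σ * 𝟙)(323) = 1 + 18 + 20 + 360 = 399.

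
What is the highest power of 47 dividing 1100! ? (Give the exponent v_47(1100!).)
v_47(1100!) = 23

Legendre's formula: v_p(n!) = Σ_{k ≥ 1} ⌊n / p^k⌋. For p = 47, n = 1100, the terms are:
  ⌊1100/47^1⌋ = ⌊1100/47⌋ = 23
(the next term ⌊1100/47^2⌋ = 0, terminating the sum). Summing: v_47(1100!) = 23 = 23.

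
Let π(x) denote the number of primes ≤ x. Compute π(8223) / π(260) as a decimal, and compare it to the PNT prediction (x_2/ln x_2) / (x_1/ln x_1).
π(8223)/π(260) = 1031/55 ≈ 18.7455;  PNT prediction ≈ 19.5090.

π(260) = 55 and π(8223) = 1031, so π(8223)/π(260) ≈ 18.7455. The PNT-predicted ratio is (8223/ln(8223)) / (260/ln(260)) ≈ 19.5090. The two agree to within a few percent, as expected.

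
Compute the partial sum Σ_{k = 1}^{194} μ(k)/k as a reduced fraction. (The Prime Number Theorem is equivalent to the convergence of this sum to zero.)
Σ μ(k)/k = -162685145434507819720231919124130110542776026835685412824952315254342218891/10471704020615314823179750081330797558038652774832687274326525057653363714330

Values of μ(k) for 1 ≤ k ≤ 194: μ(1) = 1, μ(2) = -1, μ(3) = -1, μ(5) = -1, μ(6) = 1, μ(7) = -1, μ(10) = 1, μ(11) = -1, μ(13) = -1, μ(14) = 1, μ(15) = 1, μ(17) = -1, μ(19) = -1, μ(21) = 1, μ(22) = 1, μ(23) = -1, μ(26) = 1, μ(29) = -1, μ(30) = -1, μ(31) = -1, μ(33) = 1, μ(34) = 1, μ(35) = 1, μ(37) = -1, μ(38) = 1, μ(39) = 1, μ(41) = -1, μ(42) = -1, μ(43) = -1, μ(46) = 1, μ(47) = -1, μ(51) = 1, μ(53) = -1, μ(55) = 1, μ(57) = 1, μ(58) = 1, μ(59) = -1, μ(61) = -1, μ(62) = 1, μ(65) = 1, μ(66) = -1, μ(67) = -1, μ(69) = 1, μ(70) = -1, μ(71) = -1, μ(73) = -1, μ(74) = 1, μ(77) = 1, μ(78) = -1, μ(79) = -1, μ(82) = 1, μ(83) = -1, μ(85) = 1, μ(86) = 1, μ(87) = 1, μ(89) = -1, μ(91) = 1, μ(93) = 1, μ(94) = 1, μ(95) = 1, μ(97) = -1, μ(101) = -1, μ(102) = -1, μ(103) = -1, μ(105) = -1, μ(106) = 1, μ(107) = -1, μ(109) = -1, μ(110) = -1, μ(111) = 1, μ(113) = -1, μ(114) = -1, μ(115) = 1, μ(118) = 1, μ(119) = 1, μ(122) = 1, μ(123) = 1, μ(127) = -1, μ(129) = 1, μ(130) = -1, μ(131) = -1, μ(133) = 1, μ(134) = 1, μ(137) = -1, μ(138) = -1, μ(139) = -1, μ(141) = 1, μ(142) = 1, μ(143) = 1, μ(145) = 1, μ(146) = 1, μ(149) = -1, μ(151) = -1, μ(154) = -1, μ(155) = 1, μ(157) = -1, μ(158) = 1, μ(159) = 1, μ(161) = 1, μ(163) = -1, μ(165) = -1, μ(166) = 1, μ(167) = -1, μ(170) = -1, μ(173) = -1, μ(174) = -1, μ(177) = 1, μ(178) = 1, μ(179) = -1, μ(181) = -1, μ(182) = -1, μ(183) = 1, μ(185) = 1, μ(186) = -1, μ(187) = 1, μ(190) = -1, μ(191) = -1, μ(193) = -1, μ(194) = 1, with μ = 0 on non-squarefree integers. Summing μ(k)/k for k where μ(k) ≠ 0 gives -162685145434507819720231919124130110542776026835685412824952315254342218891/10471704020615314823179750081330797558038652774832687274326525057653363714330 ≈ -0.0155. (PNT ⟺ this sum → 0 as n → ∞.)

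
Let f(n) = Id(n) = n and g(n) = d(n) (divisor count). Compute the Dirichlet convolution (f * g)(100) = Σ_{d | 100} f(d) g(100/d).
(Id * d)(100) = 418

Divisors of 100: [1, 2, 4, 5, 10, 20, 25, 50, 100]. For each d | 100:
  d = 1: Id(1) · d(100/1) = 1 · 9 = 9
  d = 2: Id(2) · d(100/2) = 2 · 6 = 12
  d = 4: Id(4) · d(100/4) = 4 · 3 = 12
  d = 5: Id(5) · d(100/5) = 5 · 6 = 30
  d = 10: Id(10) · d(100/10) = 10 · 4 = 40
  d = 20: Id(20) · d(100/20) = 20 · 2 = 40
  d = 25: Id(25) · d(100/25) = 25 · 3 = 75
  d = 50: Id(50) · d(100/50) = 50 · 2 = 100
  d = 100: Id(100) · d(100/100) = 100 · 1 = 100
Summing: (Id * d)(100) = 9 + 12 + 12 + 30 + 40 + 40 + 75 + 100 + 100 = 418.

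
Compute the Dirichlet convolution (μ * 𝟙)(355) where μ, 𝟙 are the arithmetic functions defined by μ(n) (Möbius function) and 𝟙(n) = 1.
(μ * 𝟙)(355) = 0

Divisors of 355: [1, 5, 71, 355]. For each d | 355:
  d = 1: μ(1) · 𝟙(355/1) = 1 · 1 = 1
  d = 5: μ(5) · 𝟙(355/5) = -1 · 1 = -1
  d = 71: μ(71) · 𝟙(355/71) = -1 · 1 = -1
  d = 355: μ(355) · 𝟙(355/355) = 1 · 1 = 1
Summing: (μ * 𝟙)(355) = 1 + -1 + -1 + 1 = 0.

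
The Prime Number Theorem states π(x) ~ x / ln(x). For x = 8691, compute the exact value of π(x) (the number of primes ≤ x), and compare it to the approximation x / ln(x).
π(8691) = 1082;  x/ln(x) ≈ 958.21;  relative error ≈ 11.44%.

Directly count primes up to 8691: π(8691) = 1082. The PNT approximation gives 8691/ln(8691) ≈ 8691/9.07004 ≈ 958.21. Relative error (π(x) − x/ln(x)) / π(x) ≈ 11.44%; the approximation is known to undercount slightly (Li(x) is a better estimate).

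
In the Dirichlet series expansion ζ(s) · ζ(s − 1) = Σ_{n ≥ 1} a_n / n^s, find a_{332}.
σ(332) = 588

In the product (Σ m^0/m^s)(Σ k / k^s) = Σ (Σ_{d | n} d) / n^s, the coefficient of 1/n^s is σ(n) = Σ_{d | n} d. For n = 332, divisors are [1, 2, 4, 83, 166, 332]; summing: σ(332) = 588.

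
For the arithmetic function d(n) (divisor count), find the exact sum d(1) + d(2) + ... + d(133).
Σ_{n ≤ 133} d(n) = 675

Compute d(n) for each 1 ≤ n ≤ 133: d(1) = 1, d(2) = 2, d(3) = 2, d(4) = 3, d(5) = 2, d(6) = 4, d(7) = 2, d(8) = 4, d(9) = 3, d(10) = 4, d(11) = 2, d(12) = 6, d(13) = 2, d(14) = 4, d(15) = 4, d(16) = 5, d(17) = 2, d(18) = 6, d(19) = 2, d(20) = 6, d(21) = 4, d(22) = 4, d(23) = 2, d(24) = 8, d(25) = 3, d(26) = 4, d(27) = 4, d(28) = 6, d(29) = 2, d(30) = 8, d(31) = 2, d(32) = 6, d(33) = 4, d(34) = 4, d(35) = 4, d(36) = 9, d(37) = 2, d(38) = 4, d(39) = 4, d(40) = 8, d(41) = 2, d(42) = 8, d(43) = 2, d(44) = 6, d(45) = 6, d(46) = 4, d(47) = 2, d(48) = 10, d(49) = 3, d(50) = 6, d(51) = 4, d(52) = 6, d(53) = 2, d(54) = 8, d(55) = 4, d(56) = 8, d(57) = 4, d(58) = 4, d(59) = 2, d(60) = 12, d(61) = 2, d(62) = 4, d(63) = 6, d(64) = 7, d(65) = 4, d(66) = 8, d(67) = 2, d(68) = 6, d(69) = 4, d(70) = 8, d(71) = 2, d(72) = 12, d(73) = 2, d(74) = 4, d(75) = 6, d(76) = 6, d(77) = 4, d(78) = 8, d(79) = 2, d(80) = 10, d(81) = 5, d(82) = 4, d(83) = 2, d(84) = 12, d(85) = 4, d(86) = 4, d(87) = 4, d(88) = 8, d(89) = 2, d(90) = 12, d(91) = 4, d(92) = 6, d(93) = 4, d(94) = 4, d(95) = 4, d(96) = 12, d(97) = 2, d(98) = 6, d(99) = 6, d(100) = 9, d(101) = 2, d(102) = 8, d(103) = 2, d(104) = 8, d(105) = 8, d(106) = 4, d(107) = 2, d(108) = 12, d(109) = 2, d(110) = 8, d(111) = 4, d(112) = 10, d(113) = 2, d(114) = 8, d(115) = 4, d(116) = 6, d(117) = 6, d(118) = 4, d(119) = 4, d(120) = 16, d(121) = 3, d(122) = 4, d(123) = 4, d(124) = 6, d(125) = 4, d(126) = 12, d(127) = 2, d(128) = 8, d(129) = 4, d(130) = 8, d(131) = 2, d(132) = 12, d(133) = 4. Summing all 133 values: 675. (Dirichlet's divisor formula: Σ_{n ≤ x} d(n) = x ln(x) + (2γ − 1) x + O(√x). For x = 133, the asymptotic estimate is ≈ 670.96.)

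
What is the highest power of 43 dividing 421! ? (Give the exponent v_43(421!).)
v_43(421!) = 9

Legendre's formula: v_p(n!) = Σ_{k ≥ 1} ⌊n / p^k⌋. For p = 43, n = 421, the terms are:
  ⌊421/43^1⌋ = ⌊421/43⌋ = 9
(the next term ⌊421/43^2⌋ = 0, terminating the sum). Summing: v_43(421!) = 9 = 9.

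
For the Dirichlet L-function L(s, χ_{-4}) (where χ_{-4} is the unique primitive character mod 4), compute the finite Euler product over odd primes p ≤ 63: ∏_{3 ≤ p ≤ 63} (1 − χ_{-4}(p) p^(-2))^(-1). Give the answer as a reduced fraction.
∏ = 41649646786025278187758845901/45453901250007819878400000000

The odd primes p ≤ 63 are [3, 5, 7, 11, 13, 17, 19, 23, 29, 31, 37, 41, 43, 47, 53, 59, 61]. For each, χ(p) = 1 if p ≡ 1 mod 4, χ(p) = −1 if p ≡ 3 mod 4. Taking (1 − χ(p)/p^2)^(-1) = p^2/(p^2 − χ(p)): (1 − (-1)/3^2)^(-1) · (1 − (1)/5^2)^(-1) · (1 − (-1)/7^2)^(-1) · (1 − (-1)/11^2)^(-1) · (1 − (1)/13^2)^(-1) · (1 − (1)/17^2)^(-1) · (1 − (-1)/19^2)^(-1) · (1 − (-1)/23^2)^(-1) · (1 − (1)/29^2)^(-1) · (1 − (-1)/31^2)^(-1) · (1 − (1)/37^2)^(-1) · (1 − (1)/41^2)^(-1) · (1 − (-1)/43^2)^(-1) · (1 − (-1)/47^2)^(-1) · (1 − (1)/53^2)^(-1) · (1 − (-1)/59^2)^(-1) · (1 − (1)/61^2)^(-1) = 41649646786025278187758845901/45453901250007819878400000000.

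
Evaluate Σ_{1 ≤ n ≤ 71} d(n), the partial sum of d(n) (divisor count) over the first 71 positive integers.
Σ_{n ≤ 71} d(n) = 314

Compute d(n) for each 1 ≤ n ≤ 71: d(1) = 1, d(2) = 2, d(3) = 2, d(4) = 3, d(5) = 2, d(6) = 4, d(7) = 2, d(8) = 4, d(9) = 3, d(10) = 4, d(11) = 2, d(12) = 6, d(13) = 2, d(14) = 4, d(15) = 4, d(16) = 5, d(17) = 2, d(18) = 6, d(19) = 2, d(20) = 6, d(21) = 4, d(22) = 4, d(23) = 2, d(24) = 8, d(25) = 3, d(26) = 4, d(27) = 4, d(28) = 6, d(29) = 2, d(30) = 8, d(31) = 2, d(32) = 6, d(33) = 4, d(34) = 4, d(35) = 4, d(36) = 9, d(37) = 2, d(38) = 4, d(39) = 4, d(40) = 8, d(41) = 2, d(42) = 8, d(43) = 2, d(44) = 6, d(45) = 6, d(46) = 4, d(47) = 2, d(48) = 10, d(49) = 3, d(50) = 6, d(51) = 4, d(52) = 6, d(53) = 2, d(54) = 8, d(55) = 4, d(56) = 8, d(57) = 4, d(58) = 4, d(59) = 2, d(60) = 12, d(61) = 2, d(62) = 4, d(63) = 6, d(64) = 7, d(65) = 4, d(66) = 8, d(67) = 2, d(68) = 6, d(69) = 4, d(70) = 8, d(71) = 2. Summing all 71 values: 314. (Dirichlet's divisor formula: Σ_{n ≤ x} d(n) = x ln(x) + (2γ − 1) x + O(√x). For x = 71, the asymptotic estimate is ≈ 313.61.)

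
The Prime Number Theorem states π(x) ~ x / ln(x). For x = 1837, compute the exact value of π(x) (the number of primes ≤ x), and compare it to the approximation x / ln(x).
π(1837) = 282;  x/ln(x) ≈ 244.42;  relative error ≈ 13.33%.

Directly count primes up to 1837: π(1837) = 282. The PNT approximation gives 1837/ln(1837) ≈ 1837/7.51589 ≈ 244.42. Relative error (π(x) − x/ln(x)) / π(x) ≈ 13.33%; the approximation is known to undercount slightly (Li(x) is a better estimate).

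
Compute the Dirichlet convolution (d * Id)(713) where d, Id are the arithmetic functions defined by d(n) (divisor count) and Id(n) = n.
(d * Id)(713) = 825

Divisors of 713: [1, 23, 31, 713]. For each d | 713:
  d = 1: d(1) · Id(713/1) = 1 · 713 = 713
  d = 23: d(23) · Id(713/23) = 2 · 31 = 62
  d = 31: d(31) · Id(713/31) = 2 · 23 = 46
  d = 713: d(713) · Id(713/713) = 4 · 1 = 4
Summing: (d * Id)(713) = 713 + 62 + 46 + 4 = 825.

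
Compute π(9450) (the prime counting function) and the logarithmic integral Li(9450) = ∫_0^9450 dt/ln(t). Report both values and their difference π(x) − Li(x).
π(9450) = 1170;  Li(9450) ≈ 1186.24;  π(x) − Li(x) ≈ -16.24.

Direct count of primes ≤ 9450 gives π(9450) = 1170. Numerical evaluation of the logarithmic integral gives Li(9450) ≈ 1186.24. The difference π(x) − Li(x) ≈ -16.24 is typically negative for small/moderate x (Li(x) overestimates), though Littlewood's theorem shows this sign changes infinitely often.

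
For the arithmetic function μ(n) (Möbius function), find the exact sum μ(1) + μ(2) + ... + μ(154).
Σ_{n ≤ 154} μ(n) = -2

Compute μ(n) for each 1 ≤ n ≤ 154: μ(1) = 1, μ(2) = -1, μ(3) = -1, μ(4) = 0, μ(5) = -1, μ(6) = 1, μ(7) = -1, μ(8) = 0, μ(9) = 0, μ(10) = 1, μ(11) = -1, μ(12) = 0, μ(13) = -1, μ(14) = 1, μ(15) = 1, μ(16) = 0, μ(17) = -1, μ(18) = 0, μ(19) = -1, μ(20) = 0, μ(21) = 1, μ(22) = 1, μ(23) = -1, μ(24) = 0, μ(25) = 0, μ(26) = 1, μ(27) = 0, μ(28) = 0, μ(29) = -1, μ(30) = -1, μ(31) = -1, μ(32) = 0, μ(33) = 1, μ(34) = 1, μ(35) = 1, μ(36) = 0, μ(37) = -1, μ(38) = 1, μ(39) = 1, μ(40) = 0, μ(41) = -1, μ(42) = -1, μ(43) = -1, μ(44) = 0, μ(45) = 0, μ(46) = 1, μ(47) = -1, μ(48) = 0, μ(49) = 0, μ(50) = 0, μ(51) = 1, μ(52) = 0, μ(53) = -1, μ(54) = 0, μ(55) = 1, μ(56) = 0, μ(57) = 1, μ(58) = 1, μ(59) = -1, μ(60) = 0, μ(61) = -1, μ(62) = 1, μ(63) = 0, μ(64) = 0, μ(65) = 1, μ(66) = -1, μ(67) = -1, μ(68) = 0, μ(69) = 1, μ(70) = -1, μ(71) = -1, μ(72) = 0, μ(73) = -1, μ(74) = 1, μ(75) = 0, μ(76) = 0, μ(77) = 1, μ(78) = -1, μ(79) = -1, μ(80) = 0, μ(81) = 0, μ(82) = 1, μ(83) = -1, μ(84) = 0, μ(85) = 1, μ(86) = 1, μ(87) = 1, μ(88) = 0, μ(89) = -1, μ(90) = 0, μ(91) = 1, μ(92) = 0, μ(93) = 1, μ(94) = 1, μ(95) = 1, μ(96) = 0, μ(97) = -1, μ(98) = 0, μ(99) = 0, μ(100) = 0, μ(101) = -1, μ(102) = -1, μ(103) = -1, μ(104) = 0, μ(105) = -1, μ(106) = 1, μ(107) = -1, μ(108) = 0, μ(109) = -1, μ(110) = -1, μ(111) = 1, μ(112) = 0, μ(113) = -1, μ(114) = -1, μ(115) = 1, μ(116) = 0, μ(117) = 0, μ(118) = 1, μ(119) = 1, μ(120) = 0, μ(121) = 0, μ(122) = 1, μ(123) = 1, μ(124) = 0, μ(125) = 0, μ(126) = 0, μ(127) = -1, μ(128) = 0, μ(129) = 1, μ(130) = -1, μ(131) = -1, μ(132) = 0, μ(133) = 1, μ(134) = 1, μ(135) = 0, μ(136) = 0, μ(137) = -1, μ(138) = -1, μ(139) = -1, μ(140) = 0, μ(141) = 1, μ(142) = 1, μ(143) = 1, μ(144) = 0, μ(145) = 1, μ(146) = 1, μ(147) = 0, μ(148) = 0, μ(149) = -1, μ(150) = 0, μ(151) = -1, μ(152) = 0, μ(153) = 0, μ(154) = -1. Summing all 154 values: -2. (Mertens function M(x) = Σ_{n ≤ x} μ(n); on average M(x) should be small (PNT ⟺ M(x) = o(x)).)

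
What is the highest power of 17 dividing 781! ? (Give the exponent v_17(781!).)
v_17(781!) = 47

Legendre's formula: v_p(n!) = Σ_{k ≥ 1} ⌊n / p^k⌋. For p = 17, n = 781, the terms are:
  ⌊781/17^1⌋ = ⌊781/17⌋ = 45
  ⌊781/17^2⌋ = ⌊781/289⌋ = 2
(the next term ⌊781/17^3⌋ = 0, terminating the sum). Summing: v_17(781!) = 45 + 2 = 47.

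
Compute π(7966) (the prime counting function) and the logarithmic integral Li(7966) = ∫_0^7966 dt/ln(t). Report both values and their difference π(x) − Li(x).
π(7966) = 1006;  Li(7966) ≈ 1022.63;  π(x) − Li(x) ≈ -16.63.

Direct count of primes ≤ 7966 gives π(7966) = 1006. Numerical evaluation of the logarithmic integral gives Li(7966) ≈ 1022.63. The difference π(x) − Li(x) ≈ -16.63 is typically negative for small/moderate x (Li(x) overestimates), though Littlewood's theorem shows this sign changes infinitely often.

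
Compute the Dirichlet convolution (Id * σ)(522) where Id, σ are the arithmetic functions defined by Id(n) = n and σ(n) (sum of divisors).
(Id * σ)(522) = 10030

Divisors of 522: [1, 2, 3, 6, 9, 18, 29, 58, 87, 174, 261, 522]. For each d | 522:
  d = 1: Id(1) · σ(522/1) = 1 · 1170 = 1170
  d = 2: Id(2) · σ(522/2) = 2 · 390 = 780
  d = 3: Id(3) · σ(522/3) = 3 · 360 = 1080
  d = 6: Id(6) · σ(522/6) = 6 · 120 = 720
  d = 9: Id(9) · σ(522/9) = 9 · 90 = 810
  d = 18: Id(18) · σ(522/18) = 18 · 30 = 540
  d = 29: Id(29) · σ(522/29) = 29 · 39 = 1131
  d = 58: Id(58) · σ(522/58) = 58 · 13 = 754
  d = 87: Id(87) · σ(522/87) = 87 · 12 = 1044
  d = 174: Id(174) · σ(522/174) = 174 · 4 = 696
  d = 261: Id(261) · σ(522/261) = 261 · 3 = 783
  d = 522: Id(522) · σ(522/522) = 522 · 1 = 522
Summing: (Id * σ)(522) = 1170 + 780 + 1080 + 720 + 810 + 540 + 1131 + 754 + 1044 + 696 + 783 + 522 = 10030.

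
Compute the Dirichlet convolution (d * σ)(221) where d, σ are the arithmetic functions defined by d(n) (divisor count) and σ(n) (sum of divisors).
(d * σ)(221) = 320

Divisors of 221: [1, 13, 17, 221]. For each d | 221:
  d = 1: d(1) · σ(221/1) = 1 · 252 = 252
  d = 13: d(13) · σ(221/13) = 2 · 18 = 36
  d = 17: d(17) · σ(221/17) = 2 · 14 = 28
  d = 221: d(221) · σ(221/221) = 4 · 1 = 4
Summing: (d * σ)(221) = 252 + 36 + 28 + 4 = 320.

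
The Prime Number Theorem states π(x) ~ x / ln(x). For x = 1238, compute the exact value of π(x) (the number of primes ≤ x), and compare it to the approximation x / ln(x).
π(1238) = 203;  x/ln(x) ≈ 173.85;  relative error ≈ 14.36%.

Directly count primes up to 1238: π(1238) = 203. The PNT approximation gives 1238/ln(1238) ≈ 1238/7.12125 ≈ 173.85. Relative error (π(x) − x/ln(x)) / π(x) ≈ 14.36%; the approximation is known to undercount slightly (Li(x) is a better estimate).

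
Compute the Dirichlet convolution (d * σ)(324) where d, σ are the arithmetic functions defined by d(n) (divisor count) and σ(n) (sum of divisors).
(d * σ)(324) = 4176

Divisors of 324: [1, 2, 3, 4, 6, 9, 12, 18, 27, 36, 54, 81, 108, 162, 324]. For each d | 324:
  d = 1: d(1) · σ(324/1) = 1 · 847 = 847
  d = 2: d(2) · σ(324/2) = 2 · 363 = 726
  d = 3: d(3) · σ(324/3) = 2 · 280 = 560
  d = 4: d(4) · σ(324/4) = 3 · 121 = 363
  d = 6: d(6) · σ(324/6) = 4 · 120 = 480
  d = 9: d(9) · σ(324/9) = 3 · 91 = 273
  d = 12: d(12) · σ(324/12) = 6 · 40 = 240
  d = 18: d(18) · σ(324/18) = 6 · 39 = 234
  d = 27: d(27) · σ(324/27) = 4 · 28 = 112
  d = 36: d(36) · σ(324/36) = 9 · 13 = 117
  d = 54: d(54) · σ(324/54) = 8 · 12 = 96
  d = 81: d(81) · σ(324/81) = 5 · 7 = 35
  d = 108: d(108) · σ(324/108) = 12 · 4 = 48
  d = 162: d(162) · σ(324/162) = 10 · 3 = 30
  d = 324: d(324) · σ(324/324) = 15 · 1 = 15
Summing: (d * σ)(324) = 847 + 726 + 560 + 363 + 480 + 273 + 240 + 234 + 112 + 117 + 96 + 35 + 48 + 30 + 15 = 4176.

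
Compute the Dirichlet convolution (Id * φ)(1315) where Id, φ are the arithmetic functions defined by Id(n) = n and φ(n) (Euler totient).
(Id * φ)(1315) = 4725

Divisors of 1315: [1, 5, 263, 1315]. For each d | 1315:
  d = 1: Id(1) · φ(1315/1) = 1 · 1048 = 1048
  d = 5: Id(5) · φ(1315/5) = 5 · 262 = 1310
  d = 263: Id(263) · φ(1315/263) = 263 · 4 = 1052
  d = 1315: Id(1315) · φ(1315/1315) = 1315 · 1 = 1315
Summing: (Id * φ)(1315) = 1048 + 1310 + 1052 + 1315 = 4725.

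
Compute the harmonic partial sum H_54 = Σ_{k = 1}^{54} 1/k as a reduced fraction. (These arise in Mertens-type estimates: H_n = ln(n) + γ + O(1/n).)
H_54 = 250503836021181200128409/54749786241679275146400

Direct summation: H_54 = 1 + 1/2 + ... + 1/54. The least common denominator is lcm(1, ..., 54) = 164249358725037825439200; over this denominator the numerator is 164249358725037825439200 + 82124679362518912719600 + 54749786241679275146400 + 41062339681259456359800 + 32849871745007565087840 + 27374893120839637573200 + 23464194103576832205600 + 20531169840629728179900 + 18249928747226425048800 + 16424935872503782543920 + 14931759884094347767200 + 13687446560419818786600 + 12634566055772140418400 + 11732097051788416102800 + 10949957248335855029280 + 10265584920314864089950 + 9661726983825754437600 + 9124964373613212524400 + 8644703090791464496800 + 8212467936251891271960 + 7821398034525610735200 + 7465879942047173883600 + 7141276466305992410400 + 6843723280209909393300 + 6569974349001513017568 + 6317283027886070209200 + 6083309582408808349600 + 5866048525894208051400 + 5663770990518545704800 + 5474978624167927514640 + 5298366410485091143200 + 5132792460157432044975 + 4977253294698115922400 + 4830863491912877218800 + 4692838820715366441120 + 4562482186806606262200 + 4439171857433454741600 + 4322351545395732248400 + 4211522018590713472800 + 4106233968125945635980 + 4006081920122873791200 + 3910699017262805367600 + 3819752528489251754400 + 3732939971023586941800 + 3649985749445285009760 + 3570638233152996205200 + 3494667206915698413600 + 3421861640104954696650 + 3352027729082404600800 + 3284987174500756508784 + 3220575661275251479200 + 3158641513943035104600 + 3099044504245996706400 + 3041654791204404174800 = 751511508063543600385227, so H_54 = 751511508063543600385227/164249358725037825439200; reducing by gcd(751511508063543600385227, 164249358725037825439200) = 3 gives 250503836021181200128409/54749786241679275146400 ≈ 4.57543. (The PNT-adjacent estimate ln(54) + γ ≈ 4.56620 matches within O(1/n).)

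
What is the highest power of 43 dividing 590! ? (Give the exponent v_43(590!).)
v_43(590!) = 13

Legendre's formula: v_p(n!) = Σ_{k ≥ 1} ⌊n / p^k⌋. For p = 43, n = 590, the terms are:
  ⌊590/43^1⌋ = ⌊590/43⌋ = 13
(the next term ⌊590/43^2⌋ = 0, terminating the sum). Summing: v_43(590!) = 13 = 13.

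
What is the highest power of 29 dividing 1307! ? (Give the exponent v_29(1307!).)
v_29(1307!) = 46

Legendre's formula: v_p(n!) = Σ_{k ≥ 1} ⌊n / p^k⌋. For p = 29, n = 1307, the terms are:
  ⌊1307/29^1⌋ = ⌊1307/29⌋ = 45
  ⌊1307/29^2⌋ = ⌊1307/841⌋ = 1
(the next term ⌊1307/29^3⌋ = 0, terminating the sum). Summing: v_29(1307!) = 45 + 1 = 46.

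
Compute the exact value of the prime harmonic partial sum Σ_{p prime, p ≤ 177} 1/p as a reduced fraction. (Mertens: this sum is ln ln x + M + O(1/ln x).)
Σ 1/p = 319420215161551700804173656907103406301944826032199624513259054823197/166589903787325219380851695350896256250980509594874862046961683989710

π(177) = 40, so the primes ≤ 177 are [2, 3, 5, 7, 11, 13, 17, 19, 23, 29, 31, 37, 41, 43, 47, 53, 59, 61, 67, 71, 73, 79, 83, 89, 97, 101, 103, 107, 109, 113, 127, 131, 137, 139, 149, 151, 157, 163, 167, 173]. Summing 1/p over these primes: 319420215161551700804173656907103406301944826032199624513259054823197/166589903787325219380851695350896256250980509594874862046961683989710 ≈ 1.9174. Mertens estimate ln ln(177) + 0.2615 ≈ 1.9056.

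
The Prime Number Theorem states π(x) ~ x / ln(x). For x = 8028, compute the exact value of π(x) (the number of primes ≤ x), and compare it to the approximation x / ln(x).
π(8028) = 1010;  x/ln(x) ≈ 892.92;  relative error ≈ 11.59%.

Directly count primes up to 8028: π(8028) = 1010. The PNT approximation gives 8028/ln(8028) ≈ 8028/8.99069 ≈ 892.92. Relative error (π(x) − x/ln(x)) / π(x) ≈ 11.59%; the approximation is known to undercount slightly (Li(x) is a better estimate).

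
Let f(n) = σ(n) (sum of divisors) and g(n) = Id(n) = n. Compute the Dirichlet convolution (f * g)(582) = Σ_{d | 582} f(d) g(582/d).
(σ * Id)(582) = 6825

Divisors of 582: [1, 2, 3, 6, 97, 194, 291, 582]. For each d | 582:
  d = 1: σ(1) · Id(582/1) = 1 · 582 = 582
  d = 2: σ(2) · Id(582/2) = 3 · 291 = 873
  d = 3: σ(3) · Id(582/3) = 4 · 194 = 776
  d = 6: σ(6) · Id(582/6) = 12 · 97 = 1164
  d = 97: σ(97) · Id(582/97) = 98 · 6 = 588
  d = 194: σ(194) · Id(582/194) = 294 · 3 = 882
  d = 291: σ(291) · Id(582/291) = 392 · 2 = 784
  d = 582: σ(582) · Id(582/582) = 1176 · 1 = 1176
Summing: (σ * Id)(582) = 582 + 873 + 776 + 1164 + 588 + 882 + 784 + 1176 = 6825.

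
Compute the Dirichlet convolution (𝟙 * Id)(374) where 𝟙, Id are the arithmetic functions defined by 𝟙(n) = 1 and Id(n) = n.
(𝟙 * Id)(374) = 648

Divisors of 374: [1, 2, 11, 17, 22, 34, 187, 374]. For each d | 374:
  d = 1: 𝟙(1) · Id(374/1) = 1 · 374 = 374
  d = 2: 𝟙(2) · Id(374/2) = 1 · 187 = 187
  d = 11: 𝟙(11) · Id(374/11) = 1 · 34 = 34
  d = 17: 𝟙(17) · Id(374/17) = 1 · 22 = 22
  d = 22: 𝟙(22) · Id(374/22) = 1 · 17 = 17
  d = 34: 𝟙(34) · Id(374/34) = 1 · 11 = 11
  d = 187: 𝟙(187) · Id(374/187) = 1 · 2 = 2
  d = 374: 𝟙(374) · Id(374/374) = 1 · 1 = 1
Summing: (𝟙 * Id)(374) = 374 + 187 + 34 + 22 + 17 + 11 + 2 + 1 = 648.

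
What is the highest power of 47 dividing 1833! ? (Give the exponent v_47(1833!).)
v_47(1833!) = 39

Legendre's formula: v_p(n!) = Σ_{k ≥ 1} ⌊n / p^k⌋. For p = 47, n = 1833, the terms are:
  ⌊1833/47^1⌋ = ⌊1833/47⌋ = 39
(the next term ⌊1833/47^2⌋ = 0, terminating the sum). Summing: v_47(1833!) = 39 = 39.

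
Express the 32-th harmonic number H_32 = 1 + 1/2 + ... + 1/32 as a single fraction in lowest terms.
H_32 = 586061125622639/144403552893600

Direct summation: H_32 = 1 + 1/2 + ... + 1/32. The least common denominator is lcm(1, ..., 32) = 144403552893600; over this denominator the numerator is 144403552893600 + 72201776446800 + 48134517631200 + 36100888223400 + 28880710578720 + 24067258815600 + 20629078984800 + 18050444111700 + 16044839210400 + 14440355289360 + 13127595717600 + 12033629407800 + 11107965607200 + 10314539492400 + 9626903526240 + 9025222055850 + 8494326640800 + 8022419605200 + 7600186994400 + 7220177644680 + 6876359661600 + 6563797858800 + 6278415343200 + 6016814703900 + 5776142115744 + 5553982803600 + 5348279736800 + 5157269746200 + 4979432858400 + 4813451763120 + 4658179125600 + 4512611027925 = 586061125622639, so H_32 = 586061125622639/144403552893600 (already in lowest terms) ≈ 4.05850. (The PNT-adjacent estimate ln(32) + γ ≈ 4.04295 matches within O(1/n).)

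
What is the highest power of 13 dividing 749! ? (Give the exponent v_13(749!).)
v_13(749!) = 61

Legendre's formula: v_p(n!) = Σ_{k ≥ 1} ⌊n / p^k⌋. For p = 13, n = 749, the terms are:
  ⌊749/13^1⌋ = ⌊749/13⌋ = 57
  ⌊749/13^2⌋ = ⌊749/169⌋ = 4
(the next term ⌊749/13^3⌋ = 0, terminating the sum). Summing: v_13(749!) = 57 + 4 = 61.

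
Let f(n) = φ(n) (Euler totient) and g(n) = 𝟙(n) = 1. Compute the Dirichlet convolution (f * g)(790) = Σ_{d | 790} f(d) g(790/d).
(φ * 𝟙)(790) = 790

Divisors of 790: [1, 2, 5, 10, 79, 158, 395, 790]. For each d | 790:
  d = 1: φ(1) · 𝟙(790/1) = 1 · 1 = 1
  d = 2: φ(2) · 𝟙(790/2) = 1 · 1 = 1
  d = 5: φ(5) · 𝟙(790/5) = 4 · 1 = 4
  d = 10: φ(10) · 𝟙(790/10) = 4 · 1 = 4
  d = 79: φ(79) · 𝟙(790/79) = 78 · 1 = 78
  d = 158: φ(158) · 𝟙(790/158) = 78 · 1 = 78
  d = 395: φ(395) · 𝟙(790/395) = 312 · 1 = 312
  d = 790: φ(790) · 𝟙(790/790) = 312 · 1 = 312
Summing: (φ * 𝟙)(790) = 1 + 1 + 4 + 4 + 78 + 78 + 312 + 312 = 790.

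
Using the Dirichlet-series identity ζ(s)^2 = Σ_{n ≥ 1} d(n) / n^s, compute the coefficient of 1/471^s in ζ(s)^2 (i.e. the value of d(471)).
d(471) = 4

ζ(s)^2 = (Σ 1/m^s)(Σ 1/k^s). The coefficient of 1/n^s in the product is the number of ordered pairs (m, k) with mk = n, which equals d(n). For n = 471, divisors are [1, 3, 157, 471], so d(471) = 4.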